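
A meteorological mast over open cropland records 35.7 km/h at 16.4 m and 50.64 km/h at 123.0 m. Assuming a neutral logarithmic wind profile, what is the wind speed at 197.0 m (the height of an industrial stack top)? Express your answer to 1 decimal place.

54.1 km/h

Log law: V ∝ ln(z/z₀). From the pair, with r = V₁/V₂ = 0.70498,
ln z₀ = (ln z₁ − r·ln z₂)/(1 − r) = (2.7973 − 0.70498×4.8122)/0.29502 = -2.0174 → z₀ = 0.1330 m
V₃ = V₁ · ln(z₃/z₀)/ln(z₁/z₀) = 35.7 × 7.3007/4.8147 = 54.1325 km/h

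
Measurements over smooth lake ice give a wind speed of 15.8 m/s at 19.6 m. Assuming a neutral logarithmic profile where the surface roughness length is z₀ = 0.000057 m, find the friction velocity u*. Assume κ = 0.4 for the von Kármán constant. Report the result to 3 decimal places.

Log law: V(z) = (u*/κ) · ln(z/z₀) ⇒ u* = κ · V / ln(z/z₀)
u* = 0.4 × 15.8 / ln(19.6/0.000057) = 0.4 × 15.8 / 12.7480
   = 6.3200 / 12.7480 = 0.4958 m/s

u* ≈ 0.496 m/s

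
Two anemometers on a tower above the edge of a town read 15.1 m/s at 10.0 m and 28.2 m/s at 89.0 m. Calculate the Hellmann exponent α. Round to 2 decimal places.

α ≈ 0.29

Power law: V₂/V₁ = (z₂/z₁)^α ⇒ α = ln(V₂/V₁) / ln(z₂/z₁)
α = ln(28.2/15.1) / ln(89.0/10.0) = ln(1.8675) / ln(8.9000)
  = 0.62463 / 2.18605 = 0.28573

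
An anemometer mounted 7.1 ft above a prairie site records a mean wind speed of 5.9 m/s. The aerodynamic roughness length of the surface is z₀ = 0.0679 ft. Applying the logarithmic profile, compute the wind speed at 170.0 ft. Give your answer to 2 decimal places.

9.93 m/s

Log law: V(z) ∝ ln(z/z₀), so V₂/V₁ = ln(z₂/z₀) / ln(z₁/z₀).
ln(170.0/0.0679) = 7.8255, ln(7.1/0.0679) = 4.6498
V₂ = 5.9 × 7.8255/4.6498 = 5.9 × 1.6830 = 9.9295 m/s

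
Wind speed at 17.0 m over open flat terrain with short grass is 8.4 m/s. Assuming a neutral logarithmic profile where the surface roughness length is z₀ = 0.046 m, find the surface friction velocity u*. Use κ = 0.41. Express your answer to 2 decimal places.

u* ≈ 0.58 m/s

Log law: V(z) = (u*/κ) · ln(z/z₀) ⇒ u* = κ · V / ln(z/z₀)
u* = 0.41 × 8.4 / ln(17.0/0.046) = 0.41 × 8.4 / 5.9123
   = 3.4440 / 5.9123 = 0.5825 m/s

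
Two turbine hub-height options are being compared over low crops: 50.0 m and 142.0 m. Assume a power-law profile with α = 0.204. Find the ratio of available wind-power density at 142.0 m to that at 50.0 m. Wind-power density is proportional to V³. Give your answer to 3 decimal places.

Speed ratio: V_B/V_A = (z_B/z_A)^α = (142.0/50.0)^0.204 = (2.8400)^0.204 = 1.23731
Power-density ratio: P_B/P_A = (V_B/V_A)³ = (1.23731)³ = 1.89422

1.894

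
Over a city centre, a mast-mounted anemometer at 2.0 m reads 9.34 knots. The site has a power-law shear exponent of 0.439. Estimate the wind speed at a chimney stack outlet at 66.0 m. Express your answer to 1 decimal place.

43.3 knots

Power-law profile: V₂ = V₁ · (z₂/z₁)^α
V₂ = 9.34 × (66.0/2.0)^0.439 = 9.34 × (33.0000)^0.439
    = 9.34 × 4.6412 = 43.3485 knots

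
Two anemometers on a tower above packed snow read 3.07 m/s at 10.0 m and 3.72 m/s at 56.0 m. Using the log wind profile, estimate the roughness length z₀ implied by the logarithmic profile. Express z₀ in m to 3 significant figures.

Log law: V(z) ∝ ln(z/z₀). With r = V₁/V₂ = 3.07/3.72 = 0.82527,
r · ln(z₂/z₀) = ln(z₁/z₀) ⇒ ln z₀ = (ln z₁ − r·ln z₂)/(1 − r)
ln z₀ = (2.30259 − 0.82527×4.02535) / 0.17473 = -5.8342
z₀ = exp(-5.8342) = 0.002926 m

z₀ ≈ 0.00293 m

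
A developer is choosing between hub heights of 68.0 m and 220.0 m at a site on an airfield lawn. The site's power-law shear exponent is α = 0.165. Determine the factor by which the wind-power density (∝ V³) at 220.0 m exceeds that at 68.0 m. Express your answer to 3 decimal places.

1.788

Speed ratio: V_B/V_A = (z_B/z_A)^α = (220.0/68.0)^0.165 = (3.2353)^0.165 = 1.21377
Power-density ratio: P_B/P_A = (V_B/V_A)³ = (1.21377)³ = 1.78816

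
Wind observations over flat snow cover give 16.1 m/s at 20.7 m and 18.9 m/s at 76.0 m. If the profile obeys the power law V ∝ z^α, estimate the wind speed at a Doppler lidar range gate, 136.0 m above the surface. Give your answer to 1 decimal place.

First find α: α = ln(V₂/V₁)/ln(z₂/z₁) = ln(18.9/16.1)/ln(76.0/20.7) = 0.16034/1.30060 = 0.1233
Extrapolate from 76.0 m to 136.0 m: V₃ = 18.9 × (136.0/76.0)^0.1233 = 18.9 × 1.0744 = 20.3057 m/s

20.3 m/s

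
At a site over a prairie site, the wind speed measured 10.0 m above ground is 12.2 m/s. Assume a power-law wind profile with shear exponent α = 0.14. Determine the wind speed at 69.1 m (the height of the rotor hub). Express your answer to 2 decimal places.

15.99 m/s

Power-law profile: V₂ = V₁ · (z₂/z₁)^α
V₂ = 12.2 × (69.1/10.0)^0.14 = 12.2 × (6.9100)^0.14
    = 12.2 × 1.3108 = 15.9914 m/s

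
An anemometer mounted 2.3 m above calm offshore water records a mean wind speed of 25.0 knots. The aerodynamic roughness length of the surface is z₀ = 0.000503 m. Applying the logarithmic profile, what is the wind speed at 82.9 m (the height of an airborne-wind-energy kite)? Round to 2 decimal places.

Log law: V(z) ∝ ln(z/z₀), so V₂/V₁ = ln(z₂/z₀) / ln(z₁/z₀).
ln(82.9/0.000503) = 12.0126, ln(2.3/0.000503) = 8.4278
V₂ = 25.0 × 12.0126/8.4278 = 25.0 × 1.4253 = 35.6336 knots

35.63 knots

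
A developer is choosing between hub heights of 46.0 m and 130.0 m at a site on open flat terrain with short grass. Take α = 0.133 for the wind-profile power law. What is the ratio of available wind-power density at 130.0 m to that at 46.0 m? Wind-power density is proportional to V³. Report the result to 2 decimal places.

Speed ratio: V_B/V_A = (z_B/z_A)^α = (130.0/46.0)^0.133 = (2.8261)^0.133 = 1.14817
Power-density ratio: P_B/P_A = (V_B/V_A)³ = (1.14817)³ = 1.51364

1.51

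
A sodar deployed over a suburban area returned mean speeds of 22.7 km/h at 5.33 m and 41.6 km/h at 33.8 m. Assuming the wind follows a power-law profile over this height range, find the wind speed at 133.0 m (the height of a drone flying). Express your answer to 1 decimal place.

First find α: α = ln(V₂/V₁)/ln(z₂/z₁) = ln(41.6/22.7)/ln(33.8/5.33) = 0.60574/1.84711 = 0.3279
Extrapolate from 33.8 m to 133.0 m: V₃ = 41.6 × (133.0/33.8)^0.3279 = 41.6 × 1.5671 = 65.1920 km/h

65.2 km/h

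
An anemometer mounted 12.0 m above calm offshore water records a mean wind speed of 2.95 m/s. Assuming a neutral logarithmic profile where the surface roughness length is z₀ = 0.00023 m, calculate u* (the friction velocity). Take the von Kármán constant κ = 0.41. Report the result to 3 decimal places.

u* ≈ 0.111 m/s

Log law: V(z) = (u*/κ) · ln(z/z₀) ⇒ u* = κ · V / ln(z/z₀)
u* = 0.41 × 2.95 / ln(12.0/0.00023) = 0.41 × 2.95 / 10.8623
   = 1.2095 / 10.8623 = 0.1113 m/s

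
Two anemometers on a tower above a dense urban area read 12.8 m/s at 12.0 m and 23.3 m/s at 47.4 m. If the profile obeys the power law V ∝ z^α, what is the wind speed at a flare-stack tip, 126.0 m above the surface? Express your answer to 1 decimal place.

35.7 m/s

First find α: α = ln(V₂/V₁)/ln(z₂/z₁) = ln(23.3/12.8)/ln(47.4/12.0) = 0.59901/1.37372 = 0.4360
Extrapolate from 47.4 m to 126.0 m: V₃ = 23.3 × (126.0/47.4)^0.4360 = 23.3 × 1.5316 = 35.6861 m/s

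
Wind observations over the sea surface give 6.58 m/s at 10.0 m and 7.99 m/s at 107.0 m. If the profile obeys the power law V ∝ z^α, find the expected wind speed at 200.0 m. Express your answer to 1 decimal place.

8.4 m/s

First find α: α = ln(V₂/V₁)/ln(z₂/z₁) = ln(7.99/6.58)/ln(107.0/10.0) = 0.19416/2.37024 = 0.0819
Extrapolate from 107.0 m to 200.0 m: V₃ = 7.99 × (200.0/107.0)^0.0819 = 7.99 × 1.0526 = 8.4100 m/s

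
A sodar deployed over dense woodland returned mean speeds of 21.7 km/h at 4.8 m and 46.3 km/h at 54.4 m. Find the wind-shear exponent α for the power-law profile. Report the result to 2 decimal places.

Power law: V₂/V₁ = (z₂/z₁)^α ⇒ α = ln(V₂/V₁) / ln(z₂/z₁)
α = ln(46.3/21.7) / ln(54.4/4.8) = ln(2.1336) / ln(11.3333)
  = 0.75783 / 2.42775 = 0.31215

α ≈ 0.31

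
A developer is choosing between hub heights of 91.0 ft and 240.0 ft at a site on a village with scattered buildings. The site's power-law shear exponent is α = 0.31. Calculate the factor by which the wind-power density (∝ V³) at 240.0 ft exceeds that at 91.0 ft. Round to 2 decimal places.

2.46

Speed ratio: V_B/V_A = (z_B/z_A)^α = (240.0/91.0)^0.31 = (2.6374)^0.31 = 1.35071
Power-density ratio: P_B/P_A = (V_B/V_A)³ = (1.35071)³ = 2.46427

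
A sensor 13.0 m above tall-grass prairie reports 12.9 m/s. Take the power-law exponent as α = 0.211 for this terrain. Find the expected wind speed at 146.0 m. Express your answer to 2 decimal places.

21.49 m/s

Power-law profile: V₂ = V₁ · (z₂/z₁)^α
V₂ = 12.9 × (146.0/13.0)^0.211 = 12.9 × (11.2308)^0.211
    = 12.9 × 1.6659 = 21.4895 m/s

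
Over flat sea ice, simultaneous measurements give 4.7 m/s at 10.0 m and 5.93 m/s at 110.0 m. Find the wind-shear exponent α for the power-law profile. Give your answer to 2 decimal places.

α ≈ 0.10

Power law: V₂/V₁ = (z₂/z₁)^α ⇒ α = ln(V₂/V₁) / ln(z₂/z₁)
α = ln(5.93/4.7) / ln(110.0/10.0) = ln(1.2617) / ln(11.0000)
  = 0.23246 / 2.39790 = 0.09694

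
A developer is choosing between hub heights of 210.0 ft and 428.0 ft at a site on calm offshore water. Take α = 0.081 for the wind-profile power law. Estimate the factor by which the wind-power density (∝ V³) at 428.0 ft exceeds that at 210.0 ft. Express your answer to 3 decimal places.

Speed ratio: V_B/V_A = (z_B/z_A)^α = (428.0/210.0)^0.081 = (2.0381)^0.081 = 1.05937
Power-density ratio: P_B/P_A = (V_B/V_A)³ = (1.05937)³ = 1.18889

1.189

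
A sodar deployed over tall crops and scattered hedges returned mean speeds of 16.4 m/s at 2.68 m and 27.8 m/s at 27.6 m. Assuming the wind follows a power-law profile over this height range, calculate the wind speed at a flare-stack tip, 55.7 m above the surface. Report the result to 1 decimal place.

32.6 m/s

First find α: α = ln(V₂/V₁)/ln(z₂/z₁) = ln(27.8/16.4)/ln(27.6/2.68) = 0.52775/2.33200 = 0.2263
Extrapolate from 27.6 m to 55.7 m: V₃ = 27.8 × (55.7/27.6)^0.2263 = 27.8 × 1.1722 = 32.5880 m/s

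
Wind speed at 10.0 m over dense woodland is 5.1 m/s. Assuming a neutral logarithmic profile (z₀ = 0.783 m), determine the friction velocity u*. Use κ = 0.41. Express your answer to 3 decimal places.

Log law: V(z) = (u*/κ) · ln(z/z₀) ⇒ u* = κ · V / ln(z/z₀)
u* = 0.41 × 5.1 / ln(10.0/0.783) = 0.41 × 5.1 / 2.5472
   = 2.0910 / 2.5472 = 0.8209 m/s

u* ≈ 0.821 m/s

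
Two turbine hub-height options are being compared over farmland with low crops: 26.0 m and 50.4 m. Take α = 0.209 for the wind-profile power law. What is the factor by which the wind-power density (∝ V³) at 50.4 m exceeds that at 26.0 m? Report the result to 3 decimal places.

1.514

Speed ratio: V_B/V_A = (z_B/z_A)^α = (50.4/26.0)^0.209 = (1.9385)^0.209 = 1.14836
Power-density ratio: P_B/P_A = (V_B/V_A)³ = (1.14836)³ = 1.51438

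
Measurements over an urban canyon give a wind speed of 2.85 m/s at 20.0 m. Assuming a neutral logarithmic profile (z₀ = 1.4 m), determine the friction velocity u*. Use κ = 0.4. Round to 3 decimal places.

Log law: V(z) = (u*/κ) · ln(z/z₀) ⇒ u* = κ · V / ln(z/z₀)
u* = 0.4 × 2.85 / ln(20.0/1.4) = 0.4 × 2.85 / 2.6593
   = 1.1400 / 2.6593 = 0.4287 m/s

u* ≈ 0.429 m/s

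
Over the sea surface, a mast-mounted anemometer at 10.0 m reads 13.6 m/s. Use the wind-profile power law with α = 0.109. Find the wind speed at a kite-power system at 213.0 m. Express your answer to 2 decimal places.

18.98 m/s

Power-law profile: V₂ = V₁ · (z₂/z₁)^α
V₂ = 13.6 × (213.0/10.0)^0.109 = 13.6 × (21.3000)^0.109
    = 13.6 × 1.3957 = 18.9816 m/s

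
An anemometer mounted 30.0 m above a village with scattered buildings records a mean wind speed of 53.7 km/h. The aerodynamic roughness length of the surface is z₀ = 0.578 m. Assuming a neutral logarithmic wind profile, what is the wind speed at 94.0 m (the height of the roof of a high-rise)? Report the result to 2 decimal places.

69.23 km/h

Log law: V(z) ∝ ln(z/z₀), so V₂/V₁ = ln(z₂/z₀) / ln(z₁/z₀).
ln(94.0/0.578) = 5.0915, ln(30.0/0.578) = 3.9494
V₂ = 53.7 × 5.0915/3.9494 = 53.7 × 1.2892 = 69.2292 km/h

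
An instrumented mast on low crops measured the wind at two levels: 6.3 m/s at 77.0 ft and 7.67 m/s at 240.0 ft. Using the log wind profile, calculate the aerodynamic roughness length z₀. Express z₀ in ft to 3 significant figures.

z₀ ≈ 0.413 ft

Log law: V(z) ∝ ln(z/z₀). With r = V₁/V₂ = 6.3/7.67 = 0.82138,
r · ln(z₂/z₀) = ln(z₁/z₀) ⇒ ln z₀ = (ln z₁ − r·ln z₂)/(1 − r)
ln z₀ = (4.34381 − 0.82138×5.48064) / 0.17862 = -0.8840
z₀ = exp(-0.8840) = 0.4131 ft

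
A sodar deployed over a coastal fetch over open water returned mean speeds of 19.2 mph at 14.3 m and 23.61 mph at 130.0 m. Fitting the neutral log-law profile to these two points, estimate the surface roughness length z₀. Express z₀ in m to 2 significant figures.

Log law: V(z) ∝ ln(z/z₀). With r = V₁/V₂ = 19.2/23.61 = 0.81321,
r · ln(z₂/z₀) = ln(z₁/z₀) ⇒ ln z₀ = (ln z₁ − r·ln z₂)/(1 − r)
ln z₀ = (2.66026 − 0.81321×4.86753) / 0.18679 = -6.9496
z₀ = exp(-6.9496) = 0.0009590 m

z₀ ≈ 0.00096 m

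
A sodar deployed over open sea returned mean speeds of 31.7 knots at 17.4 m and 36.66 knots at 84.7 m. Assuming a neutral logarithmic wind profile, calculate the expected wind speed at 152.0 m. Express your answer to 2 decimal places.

38.49 knots

Log law: V ∝ ln(z/z₀). From the pair, with r = V₁/V₂ = 0.86470,
ln z₀ = (ln z₁ − r·ln z₂)/(1 − r) = (2.8565 − 0.86470×4.4391)/0.13530 = -7.2584 → z₀ = 0.0007042 m
V₃ = V₁ · ln(z₃/z₀)/ln(z₁/z₀) = 31.7 × 12.2823/10.1149 = 38.4926 knots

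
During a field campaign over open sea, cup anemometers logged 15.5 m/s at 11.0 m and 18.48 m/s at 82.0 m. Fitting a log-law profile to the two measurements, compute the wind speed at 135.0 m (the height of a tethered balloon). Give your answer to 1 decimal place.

19.2 m/s

Log law: V ∝ ln(z/z₀). From the pair, with r = V₁/V₂ = 0.83874,
ln z₀ = (ln z₁ − r·ln z₂)/(1 − r) = (2.3979 − 0.83874×4.4067)/0.16126 = -8.0507 → z₀ = 0.0003189 m
V₃ = V₁ · ln(z₃/z₀)/ln(z₁/z₀) = 15.5 × 12.9560/10.4486 = 19.2196 m/s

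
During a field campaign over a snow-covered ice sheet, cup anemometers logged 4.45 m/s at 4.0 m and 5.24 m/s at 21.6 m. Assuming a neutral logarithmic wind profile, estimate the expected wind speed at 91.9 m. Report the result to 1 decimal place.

Log law: V ∝ ln(z/z₀). From the pair, with r = V₁/V₂ = 0.84924,
ln z₀ = (ln z₁ − r·ln z₂)/(1 − r) = (1.3863 − 0.84924×3.0727)/0.15076 = -8.1130 → z₀ = 0.0002996 m
V₃ = V₁ · ln(z₃/z₀)/ln(z₁/z₀) = 4.45 × 12.6337/9.4993 = 5.9183 m/s

5.9 m/s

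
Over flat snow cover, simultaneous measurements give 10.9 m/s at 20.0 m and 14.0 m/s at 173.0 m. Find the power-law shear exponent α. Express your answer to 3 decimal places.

α ≈ 0.116

Power law: V₂/V₁ = (z₂/z₁)^α ⇒ α = ln(V₂/V₁) / ln(z₂/z₁)
α = ln(14.0/10.9) / ln(173.0/20.0) = ln(1.2844) / ln(8.6500)
  = 0.25029 / 2.15756 = 0.11601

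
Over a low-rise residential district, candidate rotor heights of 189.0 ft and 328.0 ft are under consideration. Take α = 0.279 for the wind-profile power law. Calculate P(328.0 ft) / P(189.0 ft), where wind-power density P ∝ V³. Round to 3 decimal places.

Speed ratio: V_B/V_A = (z_B/z_A)^α = (328.0/189.0)^0.279 = (1.7354)^0.279 = 1.16626
Power-density ratio: P_B/P_A = (V_B/V_A)³ = (1.16626)³ = 1.58631

1.586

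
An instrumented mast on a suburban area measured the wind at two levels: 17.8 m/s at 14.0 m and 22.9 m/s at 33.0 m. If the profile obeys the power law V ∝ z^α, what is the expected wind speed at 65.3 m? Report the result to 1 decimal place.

28.0 m/s

First find α: α = ln(V₂/V₁)/ln(z₂/z₁) = ln(22.9/17.8)/ln(33.0/14.0) = 0.25194/0.85745 = 0.2938
Extrapolate from 33.0 m to 65.3 m: V₃ = 22.9 × (65.3/33.0)^0.2938 = 22.9 × 1.2220 = 27.9849 m/s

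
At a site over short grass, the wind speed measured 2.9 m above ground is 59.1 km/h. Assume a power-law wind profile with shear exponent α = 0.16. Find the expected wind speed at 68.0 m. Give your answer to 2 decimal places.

97.91 km/h

Power-law profile: V₂ = V₁ · (z₂/z₁)^α
V₂ = 59.1 × (68.0/2.9)^0.16 = 59.1 × (23.4483)^0.16
    = 59.1 × 1.6566 = 97.9051 km/h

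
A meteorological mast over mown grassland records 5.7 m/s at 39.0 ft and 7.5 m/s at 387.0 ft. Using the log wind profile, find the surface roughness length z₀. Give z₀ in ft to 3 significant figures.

Log law: V(z) ∝ ln(z/z₀). With r = V₁/V₂ = 5.7/7.5 = 0.76000,
r · ln(z₂/z₀) = ln(z₁/z₀) ⇒ ln z₀ = (ln z₁ − r·ln z₂)/(1 − r)
ln z₀ = (3.66356 − 0.76000×5.95842) / 0.24000 = -3.6035
z₀ = exp(-3.6035) = 0.02723 ft

z₀ ≈ 0.0272 ft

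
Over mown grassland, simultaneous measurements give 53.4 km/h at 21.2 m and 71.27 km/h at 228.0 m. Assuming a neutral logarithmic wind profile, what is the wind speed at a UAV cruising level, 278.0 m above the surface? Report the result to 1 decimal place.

72.8 km/h

Log law: V ∝ ln(z/z₀). From the pair, with r = V₁/V₂ = 0.74926,
ln z₀ = (ln z₁ − r·ln z₂)/(1 − r) = (3.0540 − 0.74926×5.4293)/0.25074 = -4.0441 → z₀ = 0.01753 m
V₃ = V₁ · ln(z₃/z₀)/ln(z₁/z₀) = 53.4 × 9.6717/7.0981 = 72.7617 km/h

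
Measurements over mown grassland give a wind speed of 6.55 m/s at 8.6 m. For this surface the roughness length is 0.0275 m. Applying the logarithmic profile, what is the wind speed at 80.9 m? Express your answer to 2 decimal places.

Log law: V(z) ∝ ln(z/z₀), so V₂/V₁ = ln(z₂/z₀) / ln(z₁/z₀).
ln(80.9/0.0275) = 7.9868, ln(8.6/0.0275) = 5.7453
V₂ = 6.55 × 7.9868/5.7453 = 6.55 × 1.3901 = 9.1054 m/s

9.11 m/s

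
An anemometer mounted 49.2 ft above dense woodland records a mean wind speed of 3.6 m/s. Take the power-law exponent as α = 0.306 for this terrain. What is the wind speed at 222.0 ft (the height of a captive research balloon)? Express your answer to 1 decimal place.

5.7 m/s

Power-law profile: V₂ = V₁ · (z₂/z₁)^α
V₂ = 3.6 × (222.0/49.2)^0.306 = 3.6 × (4.5122)^0.306
    = 3.6 × 1.5858 = 5.7088 m/s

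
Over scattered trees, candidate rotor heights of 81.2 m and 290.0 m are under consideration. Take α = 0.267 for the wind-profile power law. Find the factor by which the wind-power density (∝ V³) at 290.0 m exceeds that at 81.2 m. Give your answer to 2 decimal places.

2.77

Speed ratio: V_B/V_A = (z_B/z_A)^α = (290.0/81.2)^0.267 = (3.5714)^0.267 = 1.40478
Power-density ratio: P_B/P_A = (V_B/V_A)³ = (1.40478)³ = 2.77221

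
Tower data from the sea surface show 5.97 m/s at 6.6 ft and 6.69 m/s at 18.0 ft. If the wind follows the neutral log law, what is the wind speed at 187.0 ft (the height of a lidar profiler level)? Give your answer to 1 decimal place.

8.4 m/s

Log law: V ∝ ln(z/z₀). From the pair, with r = V₁/V₂ = 0.89238,
ln z₀ = (ln z₁ − r·ln z₂)/(1 − r) = (1.8871 − 0.89238×2.8904)/0.10762 = -6.4320 → z₀ = 0.001609 ft
V₃ = V₁ · ln(z₃/z₀)/ln(z₁/z₀) = 5.97 × 11.6631/8.3190 = 8.3698 m/s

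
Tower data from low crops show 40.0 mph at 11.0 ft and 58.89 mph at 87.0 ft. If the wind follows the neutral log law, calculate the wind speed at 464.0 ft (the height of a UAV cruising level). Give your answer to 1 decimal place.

74.2 mph

Log law: V ∝ ln(z/z₀). From the pair, with r = V₁/V₂ = 0.67923,
ln z₀ = (ln z₁ − r·ln z₂)/(1 − r) = (2.3979 − 0.67923×4.4659)/0.32077 = -1.9812 → z₀ = 0.1379 ft
V₃ = V₁ · ln(z₃/z₀)/ln(z₁/z₀) = 40.0 × 8.1211/4.3791 = 74.1807 mph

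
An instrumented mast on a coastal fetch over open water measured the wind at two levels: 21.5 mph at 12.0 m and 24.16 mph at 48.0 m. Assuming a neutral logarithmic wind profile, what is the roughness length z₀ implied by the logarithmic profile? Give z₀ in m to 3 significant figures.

z₀ ≈ 0.000163 m

Log law: V(z) ∝ ln(z/z₀). With r = V₁/V₂ = 21.5/24.16 = 0.88990,
r · ln(z₂/z₀) = ln(z₁/z₀) ⇒ ln z₀ = (ln z₁ − r·ln z₂)/(1 − r)
ln z₀ = (2.48491 − 0.88990×3.87120) / 0.11010 = -8.7201
z₀ = exp(-8.7201) = 0.0001633 m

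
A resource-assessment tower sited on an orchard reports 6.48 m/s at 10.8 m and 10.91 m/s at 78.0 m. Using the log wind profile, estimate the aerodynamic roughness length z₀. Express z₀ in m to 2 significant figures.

z₀ ≈ 0.60 m

Log law: V(z) ∝ ln(z/z₀). With r = V₁/V₂ = 6.48/10.91 = 0.59395,
r · ln(z₂/z₀) = ln(z₁/z₀) ⇒ ln z₀ = (ln z₁ − r·ln z₂)/(1 − r)
ln z₀ = (2.37955 − 0.59395×4.35671) / 0.40605 = -0.5126
z₀ = exp(-0.5126) = 0.5990 m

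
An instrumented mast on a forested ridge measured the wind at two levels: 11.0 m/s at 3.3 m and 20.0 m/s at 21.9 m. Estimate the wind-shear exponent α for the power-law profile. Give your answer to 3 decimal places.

Power law: V₂/V₁ = (z₂/z₁)^α ⇒ α = ln(V₂/V₁) / ln(z₂/z₁)
α = ln(20.0/11.0) / ln(21.9/3.3) = ln(1.8182) / ln(6.6364)
  = 0.59784 / 1.89256 = 0.31589

α ≈ 0.316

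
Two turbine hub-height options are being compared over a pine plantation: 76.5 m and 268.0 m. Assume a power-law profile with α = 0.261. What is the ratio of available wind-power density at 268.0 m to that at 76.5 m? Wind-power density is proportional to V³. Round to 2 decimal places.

Speed ratio: V_B/V_A = (z_B/z_A)^α = (268.0/76.5)^0.261 = (3.5033)^0.261 = 1.38710
Power-density ratio: P_B/P_A = (V_B/V_A)³ = (1.38710)³ = 2.66884

2.67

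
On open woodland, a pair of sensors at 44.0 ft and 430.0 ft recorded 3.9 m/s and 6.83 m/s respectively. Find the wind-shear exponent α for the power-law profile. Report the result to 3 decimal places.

α ≈ 0.246

Power law: V₂/V₁ = (z₂/z₁)^α ⇒ α = ln(V₂/V₁) / ln(z₂/z₁)
α = ln(6.83/3.9) / ln(430.0/44.0) = ln(1.7513) / ln(9.7727)
  = 0.56035 / 2.27960 = 0.24581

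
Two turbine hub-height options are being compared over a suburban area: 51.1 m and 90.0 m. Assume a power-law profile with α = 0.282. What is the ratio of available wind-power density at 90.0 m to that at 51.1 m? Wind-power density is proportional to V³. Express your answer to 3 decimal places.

Speed ratio: V_B/V_A = (z_B/z_A)^α = (90.0/51.1)^0.282 = (1.7613)^0.282 = 1.17306
Power-density ratio: P_B/P_A = (V_B/V_A)³ = (1.17306)³ = 1.61423

1.614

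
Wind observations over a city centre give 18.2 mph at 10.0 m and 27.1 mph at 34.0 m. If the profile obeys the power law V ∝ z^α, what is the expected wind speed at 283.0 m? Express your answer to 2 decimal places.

54.00 mph

First find α: α = ln(V₂/V₁)/ln(z₂/z₁) = ln(27.1/18.2)/ln(34.0/10.0) = 0.39811/1.22378 = 0.3253
Extrapolate from 34.0 m to 283.0 m: V₃ = 27.1 × (283.0/34.0)^0.3253 = 27.1 × 1.9925 = 53.9957 mph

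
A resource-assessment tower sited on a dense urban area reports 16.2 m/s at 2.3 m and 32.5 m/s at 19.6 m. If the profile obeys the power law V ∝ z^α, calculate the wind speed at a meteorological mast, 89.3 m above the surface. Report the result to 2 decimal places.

First find α: α = ln(V₂/V₁)/ln(z₂/z₁) = ln(32.5/16.2)/ln(19.6/2.3) = 0.69623/2.14262 = 0.3249
Extrapolate from 19.6 m to 89.3 m: V₃ = 32.5 × (89.3/19.6)^0.3249 = 32.5 × 1.6368 = 53.1972 m/s

53.20 m/s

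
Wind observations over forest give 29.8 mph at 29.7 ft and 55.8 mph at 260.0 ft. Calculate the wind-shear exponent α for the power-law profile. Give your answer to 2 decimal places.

α ≈ 0.29

Power law: V₂/V₁ = (z₂/z₁)^α ⇒ α = ln(V₂/V₁) / ln(z₂/z₁)
α = ln(55.8/29.8) / ln(260.0/29.7) = ln(1.8725) / ln(8.7542)
  = 0.62727 / 2.16953 = 0.28912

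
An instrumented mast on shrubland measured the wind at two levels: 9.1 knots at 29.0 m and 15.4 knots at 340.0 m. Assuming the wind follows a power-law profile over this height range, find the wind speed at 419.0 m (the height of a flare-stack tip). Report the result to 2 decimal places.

16.10 knots

First find α: α = ln(V₂/V₁)/ln(z₂/z₁) = ln(15.4/9.1)/ln(340.0/29.0) = 0.52609/2.46165 = 0.2137
Extrapolate from 340.0 m to 419.0 m: V₃ = 15.4 × (419.0/340.0)^0.2137 = 15.4 × 1.0457 = 16.1032 knots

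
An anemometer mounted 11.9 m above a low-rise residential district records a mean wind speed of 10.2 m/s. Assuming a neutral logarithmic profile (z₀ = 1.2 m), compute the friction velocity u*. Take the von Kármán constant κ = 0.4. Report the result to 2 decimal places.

Log law: V(z) = (u*/κ) · ln(z/z₀) ⇒ u* = κ · V / ln(z/z₀)
u* = 0.4 × 10.2 / ln(11.9/1.2) = 0.4 × 10.2 / 2.2942
   = 4.0800 / 2.2942 = 1.7784 m/s

u* ≈ 1.78 m/s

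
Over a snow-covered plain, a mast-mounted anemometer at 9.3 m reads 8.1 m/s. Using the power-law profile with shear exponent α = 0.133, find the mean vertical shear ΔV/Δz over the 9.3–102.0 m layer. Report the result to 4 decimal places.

Power law: V₂ = V₁ · (z₂/z₁)^α = 8.1 × (10.9677)^0.133 = 11.1383 m/s
ΔV/Δz = (11.1383 − 8.1)/(102.0 − 9.3) = 3.0383/92.7000 = 0.03278 m/s/m

0.0328 m/s/m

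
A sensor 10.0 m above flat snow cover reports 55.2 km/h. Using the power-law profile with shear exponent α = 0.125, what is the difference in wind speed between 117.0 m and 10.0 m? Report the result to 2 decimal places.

19.87 km/h

Power law: V₂ = V₁ · (z₂/z₁)^α = 55.2 × (11.7000)^0.125 = 75.0693 km/h
ΔV = 75.0693 − 55.2 = 19.8693 km/h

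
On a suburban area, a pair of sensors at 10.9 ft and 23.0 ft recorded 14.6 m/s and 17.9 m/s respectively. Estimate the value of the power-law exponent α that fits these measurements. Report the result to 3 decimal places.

Power law: V₂/V₁ = (z₂/z₁)^α ⇒ α = ln(V₂/V₁) / ln(z₂/z₁)
α = ln(17.9/14.6) / ln(23.0/10.9) = ln(1.2260) / ln(2.1101)
  = 0.20378 / 0.74673 = 0.27289

α ≈ 0.273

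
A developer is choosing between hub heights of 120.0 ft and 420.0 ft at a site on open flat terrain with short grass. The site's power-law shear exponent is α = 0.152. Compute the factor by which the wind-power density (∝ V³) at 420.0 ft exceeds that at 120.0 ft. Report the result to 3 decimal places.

1.770

Speed ratio: V_B/V_A = (z_B/z_A)^α = (420.0/120.0)^0.152 = (3.5000)^0.152 = 1.20976
Power-density ratio: P_B/P_A = (V_B/V_A)³ = (1.20976)³ = 1.77050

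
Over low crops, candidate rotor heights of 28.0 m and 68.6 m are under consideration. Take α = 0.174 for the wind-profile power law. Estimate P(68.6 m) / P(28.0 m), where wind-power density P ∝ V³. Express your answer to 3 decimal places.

Speed ratio: V_B/V_A = (z_B/z_A)^α = (68.6/28.0)^0.174 = (2.4500)^0.174 = 1.16873
Power-density ratio: P_B/P_A = (V_B/V_A)³ = (1.16873)³ = 1.59641

1.596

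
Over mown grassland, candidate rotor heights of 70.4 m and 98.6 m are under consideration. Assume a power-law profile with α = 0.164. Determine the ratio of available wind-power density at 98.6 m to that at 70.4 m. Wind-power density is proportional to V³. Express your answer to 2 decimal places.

1.18

Speed ratio: V_B/V_A = (z_B/z_A)^α = (98.6/70.4)^0.164 = (1.4006)^0.164 = 1.05680
Power-density ratio: P_B/P_A = (V_B/V_A)³ = (1.05680)³ = 1.18027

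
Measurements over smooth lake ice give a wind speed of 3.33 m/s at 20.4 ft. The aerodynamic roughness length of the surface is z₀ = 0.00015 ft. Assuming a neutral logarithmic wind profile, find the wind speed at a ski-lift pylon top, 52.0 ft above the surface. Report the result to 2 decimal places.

Log law: V(z) ∝ ln(z/z₀), so V₂/V₁ = ln(z₂/z₀) / ln(z₁/z₀).
ln(52.0/0.00015) = 12.7561, ln(20.4/0.00015) = 11.8204
V₂ = 3.33 × 12.7561/11.8204 = 3.33 × 1.0792 = 3.5936 m/s

3.59 m/s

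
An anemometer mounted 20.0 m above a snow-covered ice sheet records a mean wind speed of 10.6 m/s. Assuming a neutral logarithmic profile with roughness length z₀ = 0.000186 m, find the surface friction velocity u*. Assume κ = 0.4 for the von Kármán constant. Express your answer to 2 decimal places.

u* ≈ 0.37 m/s

Log law: V(z) = (u*/κ) · ln(z/z₀) ⇒ u* = κ · V / ln(z/z₀)
u* = 0.4 × 10.6 / ln(20.0/0.000186) = 0.4 × 10.6 / 11.5855
   = 4.2400 / 11.5855 = 0.3660 m/s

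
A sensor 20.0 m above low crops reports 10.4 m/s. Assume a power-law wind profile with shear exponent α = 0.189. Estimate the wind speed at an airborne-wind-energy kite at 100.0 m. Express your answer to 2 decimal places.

Power-law profile: V₂ = V₁ · (z₂/z₁)^α
V₂ = 10.4 × (100.0/20.0)^0.189 = 10.4 × (5.0000)^0.189
    = 10.4 × 1.3555 = 14.0974 m/s

14.10 m/s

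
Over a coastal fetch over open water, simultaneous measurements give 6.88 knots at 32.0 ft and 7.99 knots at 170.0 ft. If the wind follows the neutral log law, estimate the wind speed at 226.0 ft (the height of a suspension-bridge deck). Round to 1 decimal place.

Log law: V ∝ ln(z/z₀). From the pair, with r = V₁/V₂ = 0.86108,
ln z₀ = (ln z₁ − r·ln z₂)/(1 − r) = (3.4657 − 0.86108×5.1358)/0.13892 = -6.8856 → z₀ = 0.001022 ft
V₃ = V₁ · ln(z₃/z₀)/ln(z₁/z₀) = 6.88 × 12.3062/10.3514 = 8.1792 knots

8.2 knots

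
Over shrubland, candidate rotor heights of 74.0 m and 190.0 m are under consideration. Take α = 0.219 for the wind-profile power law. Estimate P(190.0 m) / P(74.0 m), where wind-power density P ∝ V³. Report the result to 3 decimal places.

1.858

Speed ratio: V_B/V_A = (z_B/z_A)^α = (190.0/74.0)^0.219 = (2.5676)^0.219 = 1.22938
Power-density ratio: P_B/P_A = (V_B/V_A)³ = (1.22938)³ = 1.85804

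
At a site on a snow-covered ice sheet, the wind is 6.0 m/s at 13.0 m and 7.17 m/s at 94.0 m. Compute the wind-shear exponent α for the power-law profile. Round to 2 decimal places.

α ≈ 0.09

Power law: V₂/V₁ = (z₂/z₁)^α ⇒ α = ln(V₂/V₁) / ln(z₂/z₁)
α = ln(7.17/6.0) / ln(94.0/13.0) = ln(1.1950) / ln(7.2308)
  = 0.17815 / 1.97835 = 0.09005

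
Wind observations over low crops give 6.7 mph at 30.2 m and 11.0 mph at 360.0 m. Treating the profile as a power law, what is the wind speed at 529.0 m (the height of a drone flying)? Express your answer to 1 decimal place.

11.9 mph

First find α: α = ln(V₂/V₁)/ln(z₂/z₁) = ln(11.0/6.7)/ln(360.0/30.2) = 0.49579/2.47826 = 0.2001
Extrapolate from 360.0 m to 529.0 m: V₃ = 11.0 × (529.0/360.0)^0.2001 = 11.0 × 1.0800 = 11.8804 mph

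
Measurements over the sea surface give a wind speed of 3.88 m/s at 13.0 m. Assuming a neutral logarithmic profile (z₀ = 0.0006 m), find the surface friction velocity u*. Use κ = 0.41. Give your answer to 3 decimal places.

u* ≈ 0.159 m/s

Log law: V(z) = (u*/κ) · ln(z/z₀) ⇒ u* = κ · V / ln(z/z₀)
u* = 0.41 × 3.88 / ln(13.0/0.0006) = 0.41 × 3.88 / 9.9835
   = 1.5908 / 9.9835 = 0.1593 m/s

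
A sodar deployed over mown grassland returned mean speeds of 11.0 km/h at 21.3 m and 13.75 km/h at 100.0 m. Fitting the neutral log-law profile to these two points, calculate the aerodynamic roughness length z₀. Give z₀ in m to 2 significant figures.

z₀ ≈ 0.044 m

Log law: V(z) ∝ ln(z/z₀). With r = V₁/V₂ = 11.0/13.75 = 0.80000,
r · ln(z₂/z₀) = ln(z₁/z₀) ⇒ ln z₀ = (ln z₁ − r·ln z₂)/(1 − r)
ln z₀ = (3.05871 − 0.80000×4.60517) / 0.20000 = -3.1271
z₀ = exp(-3.1271) = 0.04384 m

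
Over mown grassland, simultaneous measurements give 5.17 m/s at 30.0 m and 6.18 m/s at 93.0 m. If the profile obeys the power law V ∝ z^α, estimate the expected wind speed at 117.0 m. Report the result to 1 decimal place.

6.4 m/s

First find α: α = ln(V₂/V₁)/ln(z₂/z₁) = ln(6.18/5.17)/ln(93.0/30.0) = 0.17845/1.13140 = 0.1577
Extrapolate from 93.0 m to 117.0 m: V₃ = 6.18 × (117.0/93.0)^0.1577 = 6.18 × 1.0369 = 6.4079 m/s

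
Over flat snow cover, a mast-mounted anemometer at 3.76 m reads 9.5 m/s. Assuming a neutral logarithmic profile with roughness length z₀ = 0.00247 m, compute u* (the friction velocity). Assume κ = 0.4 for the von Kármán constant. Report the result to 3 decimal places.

Log law: V(z) = (u*/κ) · ln(z/z₀) ⇒ u* = κ · V / ln(z/z₀)
u* = 0.4 × 9.5 / ln(3.76/0.00247) = 0.4 × 9.5 / 7.3280
   = 3.8000 / 7.3280 = 0.5186 m/s

u* ≈ 0.519 m/s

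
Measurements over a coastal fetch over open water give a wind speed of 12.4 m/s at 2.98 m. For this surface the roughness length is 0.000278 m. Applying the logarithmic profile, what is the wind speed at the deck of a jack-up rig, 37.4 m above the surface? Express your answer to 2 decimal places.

15.78 m/s

Log law: V(z) ∝ ln(z/z₀), so V₂/V₁ = ln(z₂/z₀) / ln(z₁/z₀).
ln(37.4/0.000278) = 11.8096, ln(2.98/0.000278) = 9.2798
V₂ = 12.4 × 11.8096/9.2798 = 12.4 × 1.2726 = 15.7803 m/s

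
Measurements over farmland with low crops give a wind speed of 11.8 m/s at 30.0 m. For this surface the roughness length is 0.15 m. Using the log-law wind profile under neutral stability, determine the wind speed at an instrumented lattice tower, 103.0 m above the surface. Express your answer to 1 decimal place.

14.5 m/s

Log law: V(z) ∝ ln(z/z₀), so V₂/V₁ = ln(z₂/z₀) / ln(z₁/z₀).
ln(103.0/0.15) = 6.5318, ln(30.0/0.15) = 5.2983
V₂ = 11.8 × 6.5318/5.2983 = 11.8 × 1.2328 = 14.5472 m/s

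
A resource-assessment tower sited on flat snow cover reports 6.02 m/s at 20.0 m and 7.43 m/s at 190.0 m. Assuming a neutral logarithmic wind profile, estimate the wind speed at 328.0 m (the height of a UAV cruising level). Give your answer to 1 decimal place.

Log law: V ∝ ln(z/z₀). From the pair, with r = V₁/V₂ = 0.81023,
ln z₀ = (ln z₁ − r·ln z₂)/(1 − r) = (2.9957 − 0.81023×5.2470)/0.18977 = -6.6162 → z₀ = 0.001339 m
V₃ = V₁ · ln(z₃/z₀)/ln(z₁/z₀) = 6.02 × 12.4092/9.6119 = 7.7720 m/s

7.8 m/s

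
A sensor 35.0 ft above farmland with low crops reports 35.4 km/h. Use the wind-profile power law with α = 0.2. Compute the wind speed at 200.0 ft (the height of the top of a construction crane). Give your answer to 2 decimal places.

50.16 km/h

Power-law profile: V₂ = V₁ · (z₂/z₁)^α
V₂ = 35.4 × (200.0/35.0)^0.2 = 35.4 × (5.7143)^0.2
    = 35.4 × 1.4171 = 50.1644 km/h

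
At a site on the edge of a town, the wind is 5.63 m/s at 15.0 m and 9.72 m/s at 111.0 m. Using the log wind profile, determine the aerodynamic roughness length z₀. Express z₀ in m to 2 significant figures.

Log law: V(z) ∝ ln(z/z₀). With r = V₁/V₂ = 5.63/9.72 = 0.57922,
r · ln(z₂/z₀) = ln(z₁/z₀) ⇒ ln z₀ = (ln z₁ − r·ln z₂)/(1 − r)
ln z₀ = (2.70805 − 0.57922×4.70953) / 0.42078 = -0.0470
z₀ = exp(-0.0470) = 0.9540 m

z₀ ≈ 0.95 m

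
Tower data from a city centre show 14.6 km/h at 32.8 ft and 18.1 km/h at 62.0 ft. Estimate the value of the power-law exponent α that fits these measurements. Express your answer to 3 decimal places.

Power law: V₂/V₁ = (z₂/z₁)^α ⇒ α = ln(V₂/V₁) / ln(z₂/z₁)
α = ln(18.1/14.6) / ln(62.0/32.8) = ln(1.2397) / ln(1.8902)
  = 0.21489 / 0.63671 = 0.33750

α ≈ 0.338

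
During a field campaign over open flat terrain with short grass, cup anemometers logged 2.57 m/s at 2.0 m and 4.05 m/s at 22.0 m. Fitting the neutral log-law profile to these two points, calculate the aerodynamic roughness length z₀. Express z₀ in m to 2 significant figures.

Log law: V(z) ∝ ln(z/z₀). With r = V₁/V₂ = 2.57/4.05 = 0.63457,
r · ln(z₂/z₀) = ln(z₁/z₀) ⇒ ln z₀ = (ln z₁ − r·ln z₂)/(1 − r)
ln z₀ = (0.69315 − 0.63457×3.09104) / 0.36543 = -3.4708
z₀ = exp(-3.4708) = 0.03109 m

z₀ ≈ 0.031 m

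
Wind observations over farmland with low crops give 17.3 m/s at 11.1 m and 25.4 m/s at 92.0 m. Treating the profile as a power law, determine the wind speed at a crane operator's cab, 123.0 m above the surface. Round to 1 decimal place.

First find α: α = ln(V₂/V₁)/ln(z₂/z₁) = ln(25.4/17.3)/ln(92.0/11.1) = 0.38404/2.11484 = 0.1816
Extrapolate from 92.0 m to 123.0 m: V₃ = 25.4 × (123.0/92.0)^0.1816 = 25.4 × 1.0541 = 26.7754 m/s

26.8 m/s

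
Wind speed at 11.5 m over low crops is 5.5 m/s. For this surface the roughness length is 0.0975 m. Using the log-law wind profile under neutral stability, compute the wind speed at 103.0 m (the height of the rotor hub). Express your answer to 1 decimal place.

Log law: V(z) ∝ ln(z/z₀), so V₂/V₁ = ln(z₂/z₀) / ln(z₁/z₀).
ln(103.0/0.0975) = 6.9626, ln(11.5/0.0975) = 4.7702
V₂ = 5.5 × 6.9626/4.7702 = 5.5 × 1.4596 = 8.0278 m/s

8.0 m/s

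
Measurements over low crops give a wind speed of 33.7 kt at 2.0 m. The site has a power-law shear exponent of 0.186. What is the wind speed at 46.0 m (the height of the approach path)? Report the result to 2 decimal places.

60.38 kt

Power-law profile: V₂ = V₁ · (z₂/z₁)^α
V₂ = 33.7 × (46.0/2.0)^0.186 = 33.7 × (23.0000)^0.186
    = 33.7 × 1.7918 = 60.3825 kt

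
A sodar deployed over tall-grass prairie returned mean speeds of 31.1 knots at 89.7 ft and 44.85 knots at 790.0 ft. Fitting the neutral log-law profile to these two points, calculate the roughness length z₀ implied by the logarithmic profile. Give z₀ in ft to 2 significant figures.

z₀ ≈ 0.65 ft

Log law: V(z) ∝ ln(z/z₀). With r = V₁/V₂ = 31.1/44.85 = 0.69342,
r · ln(z₂/z₀) = ln(z₁/z₀) ⇒ ln z₀ = (ln z₁ − r·ln z₂)/(1 − r)
ln z₀ = (4.49647 − 0.69342×6.67203) / 0.30658 = -0.4243
z₀ = exp(-0.4243) = 0.6543 ft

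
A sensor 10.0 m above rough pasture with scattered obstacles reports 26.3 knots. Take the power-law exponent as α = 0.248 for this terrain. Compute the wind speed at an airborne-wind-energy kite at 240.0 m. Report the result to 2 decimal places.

57.84 knots

Power-law profile: V₂ = V₁ · (z₂/z₁)^α
V₂ = 26.3 × (240.0/10.0)^0.248 = 26.3 × (24.0000)^0.248
    = 26.3 × 2.1993 = 57.8426 knots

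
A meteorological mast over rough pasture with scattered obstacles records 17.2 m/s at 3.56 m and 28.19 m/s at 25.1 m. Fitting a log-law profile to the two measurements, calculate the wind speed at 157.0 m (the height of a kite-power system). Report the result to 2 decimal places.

38.51 m/s

Log law: V ∝ ln(z/z₀). From the pair, with r = V₁/V₂ = 0.61015,
ln z₀ = (ln z₁ − r·ln z₂)/(1 − r) = (1.2698 − 0.61015×3.2229)/0.38985 = -1.7870 → z₀ = 0.1675 m
V₃ = V₁ · ln(z₃/z₀)/ln(z₁/z₀) = 17.2 × 6.8432/3.0567 = 38.5063 m/s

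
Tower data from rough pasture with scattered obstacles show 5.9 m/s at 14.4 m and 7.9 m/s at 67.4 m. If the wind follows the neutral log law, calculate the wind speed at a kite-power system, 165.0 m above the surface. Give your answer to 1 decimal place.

Log law: V ∝ ln(z/z₀). From the pair, with r = V₁/V₂ = 0.74684,
ln z₀ = (ln z₁ − r·ln z₂)/(1 − r) = (2.6672 − 0.74684×4.2106)/0.25316 = -1.8859 → z₀ = 0.1517 m
V₃ = V₁ · ln(z₃/z₀)/ln(z₁/z₀) = 5.9 × 6.9918/4.5531 = 9.0602 m/s

9.1 m/s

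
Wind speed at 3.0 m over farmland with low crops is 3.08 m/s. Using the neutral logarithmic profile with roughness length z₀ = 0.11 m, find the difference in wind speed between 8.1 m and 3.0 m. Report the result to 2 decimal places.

0.93 m/s

Log law: V₂ = V₁ · ln(z₂/z₀)/ln(z₁/z₀) = 3.08 × 4.2991/3.3059 = 4.0054 m/s
ΔV = 4.0054 − 3.08 = 0.9254 m/s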